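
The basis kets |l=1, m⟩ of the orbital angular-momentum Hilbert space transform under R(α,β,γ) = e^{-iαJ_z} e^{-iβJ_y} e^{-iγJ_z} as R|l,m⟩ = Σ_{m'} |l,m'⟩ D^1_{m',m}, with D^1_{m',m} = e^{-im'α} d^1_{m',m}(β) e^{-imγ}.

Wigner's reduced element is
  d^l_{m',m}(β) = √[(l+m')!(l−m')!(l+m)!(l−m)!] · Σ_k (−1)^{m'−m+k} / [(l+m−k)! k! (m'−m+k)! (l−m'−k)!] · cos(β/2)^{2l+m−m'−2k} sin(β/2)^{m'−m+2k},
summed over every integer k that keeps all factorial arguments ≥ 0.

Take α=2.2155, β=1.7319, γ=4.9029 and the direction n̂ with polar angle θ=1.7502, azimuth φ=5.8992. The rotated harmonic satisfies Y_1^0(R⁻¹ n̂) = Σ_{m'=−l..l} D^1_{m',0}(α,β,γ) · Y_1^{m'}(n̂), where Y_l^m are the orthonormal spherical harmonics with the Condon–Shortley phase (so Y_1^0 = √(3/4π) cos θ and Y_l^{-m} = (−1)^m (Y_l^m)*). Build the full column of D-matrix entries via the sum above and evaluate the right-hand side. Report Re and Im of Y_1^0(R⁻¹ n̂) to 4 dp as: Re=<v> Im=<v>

Need the full column D^1_{m',0} for m'=−1..1 at α=2.2155, β=1.7319, γ=4.9029.
cos(β/2)=0.647917, sin(β/2)=0.761711
d^1_{-1,0}: single k=1 term ⇒ +0.697950;  D = -0.419441+0.557856i
d^1_{0,0}: k∈[0..1] ⇒ +0.419796 -0.580204 = -0.160408;  D = -0.160408+0.000000i
d^1_{1,0}: single k=0 term ⇒ -0.697950;  D = +0.419441+0.557856i
Y_1^{m'}(θ=1.7502,φ=5.8992) and Σ D·Y over m':
  (-0.4194+0.5579i)·(+0.3152+0.1274i)  (-0.1604+0.0000i)·(-0.0872+0.0000i)  (+0.4194+0.5579i)·(-0.3152+0.1274i)
Y_1^0(R⁻¹ n̂) = -0.392512+0.000000i

Re=-0.3925 Im=0.0000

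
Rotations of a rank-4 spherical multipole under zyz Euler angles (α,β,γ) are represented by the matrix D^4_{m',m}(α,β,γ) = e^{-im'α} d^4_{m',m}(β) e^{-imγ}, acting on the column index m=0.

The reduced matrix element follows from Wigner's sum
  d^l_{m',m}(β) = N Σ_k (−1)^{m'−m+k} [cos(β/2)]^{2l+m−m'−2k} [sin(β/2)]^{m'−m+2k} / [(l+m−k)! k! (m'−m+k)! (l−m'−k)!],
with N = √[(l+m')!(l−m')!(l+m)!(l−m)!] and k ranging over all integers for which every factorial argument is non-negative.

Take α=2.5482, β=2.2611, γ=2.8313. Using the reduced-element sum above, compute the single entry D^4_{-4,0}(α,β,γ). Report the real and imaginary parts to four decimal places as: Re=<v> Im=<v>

Re=-0.1329 Im=-0.1284

Split into d^4_{-4,0}(β=2.2611) × two z-phases.
c=cos(2.2611/2)=0.426162, s=sin(2.2611/2)=0.904647; N=√[1·40320·24·24]=4819.161753
k: max(0,(0)−(-4))=4 … min(4+(0),4−(-4))=4
  k=4: (−1)^0·4819.1618/(576)·0.4262^4·0.9046^4 = +0.184827
d^4_{-4,0}(2.2611) = +0.184827
D = (-0.719286-0.694714i)·(+0.184827)·(+1.000000+0.000000i) = -0.132943-0.128402i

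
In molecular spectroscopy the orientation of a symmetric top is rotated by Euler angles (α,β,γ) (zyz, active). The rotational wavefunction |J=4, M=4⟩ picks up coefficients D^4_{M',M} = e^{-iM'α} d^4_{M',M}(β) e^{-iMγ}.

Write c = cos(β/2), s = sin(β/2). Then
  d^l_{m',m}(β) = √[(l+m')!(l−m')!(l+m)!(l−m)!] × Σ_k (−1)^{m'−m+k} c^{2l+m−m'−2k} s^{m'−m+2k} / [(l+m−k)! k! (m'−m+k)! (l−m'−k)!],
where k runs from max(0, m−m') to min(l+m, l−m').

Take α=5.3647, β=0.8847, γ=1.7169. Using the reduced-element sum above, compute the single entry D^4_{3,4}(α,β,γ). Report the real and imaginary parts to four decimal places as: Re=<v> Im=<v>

Split into d^4_{3,4}(β=0.8847) × two z-phases.
c=cos(0.8847/2)=0.903748, s=sin(0.8847/2)=0.428064; N=√[5040·1·40320·1]=14255.272709
k∈{1} keeps every argument non-negative
  k=1: (−1)^0·14255.2727/(5040)·0.9037^7·0.4281^1 = +0.596192
d^4_{3,4}(0.8847) = +0.596192
Phases: e^{-i·(3)·5.3647}=-0.926371+0.376612i, e^{-i·(4)·1.7169}=+0.834035-0.551711i ⇒ D=-0.336756+0.491976i

Re=-0.3368 Im=0.4920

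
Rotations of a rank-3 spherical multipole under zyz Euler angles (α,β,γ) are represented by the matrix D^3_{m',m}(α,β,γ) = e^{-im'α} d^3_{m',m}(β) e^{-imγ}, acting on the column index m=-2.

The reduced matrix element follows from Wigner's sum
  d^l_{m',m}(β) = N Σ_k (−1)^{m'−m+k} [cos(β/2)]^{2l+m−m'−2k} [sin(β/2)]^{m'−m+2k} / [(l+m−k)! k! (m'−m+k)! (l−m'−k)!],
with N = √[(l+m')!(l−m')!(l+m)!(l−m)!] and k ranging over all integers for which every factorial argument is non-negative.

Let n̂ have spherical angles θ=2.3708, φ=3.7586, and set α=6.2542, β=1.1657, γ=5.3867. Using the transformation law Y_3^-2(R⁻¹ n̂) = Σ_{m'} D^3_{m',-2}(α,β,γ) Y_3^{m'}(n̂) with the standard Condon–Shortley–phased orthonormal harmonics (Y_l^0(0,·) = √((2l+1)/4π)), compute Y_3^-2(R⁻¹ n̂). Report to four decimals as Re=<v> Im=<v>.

Re=-0.2890 Im=0.0800

Need the full column D^3_{m',-2} for m'=−3..3 at α=6.2542, β=1.1657, γ=5.3867.
cos(β/2)=0.834897, sin(β/2)=0.550406
d^3_{-3,-2}: single k=1 term ⇒ +0.546920;  D = -0.166390-0.520995i
d^3_{-2,-2}: k∈[0..1] ⇒ +0.338687 -0.735984 = -0.397297;  D = +0.109850+0.381808i
d^3_{-1,-2}: k∈[0..1] ⇒ -0.706071 +0.613731 = -0.092340;  D = +0.022949+0.089443i
d^3_{0,-2}: k∈[0..1] ⇒ +0.806230 -0.350395 = +0.455834;  D = -0.100444-0.444630i
d^3_{1,-2}: k∈[0..1] ⇒ -0.613731 +0.133367 = -0.480364;  D = +0.092225+0.471428i
d^3_{2,-2}: k∈[0..1] ⇒ +0.319866 -0.027803 = +0.292062;  D = -0.047742-0.288134i
d^3_{3,-2}: single k=0 term ⇒ -0.103305;  D = +0.013926+0.102362i
Y_3^{m'}(θ=2.3708,φ=3.7586) and Σ D·Y over m':
  (-0.1664-0.5210i)·(+0.0390+0.1356i)  (+0.1099+0.3818i)·(-0.1176+0.3359i)  (+0.0229+0.0894i)·(-0.2889+0.2049i)  (-0.1004-0.4446i)·(+0.1143+0.0000i)  (+0.0922+0.4714i)·(+0.2889+0.2049i)  (-0.0477-0.2881i)·(-0.1176-0.3359i)  (+0.0139+0.1024i)·(-0.0390+0.1356i)
Y_3^-2(R⁻¹ n̂) = -0.288996+0.080042i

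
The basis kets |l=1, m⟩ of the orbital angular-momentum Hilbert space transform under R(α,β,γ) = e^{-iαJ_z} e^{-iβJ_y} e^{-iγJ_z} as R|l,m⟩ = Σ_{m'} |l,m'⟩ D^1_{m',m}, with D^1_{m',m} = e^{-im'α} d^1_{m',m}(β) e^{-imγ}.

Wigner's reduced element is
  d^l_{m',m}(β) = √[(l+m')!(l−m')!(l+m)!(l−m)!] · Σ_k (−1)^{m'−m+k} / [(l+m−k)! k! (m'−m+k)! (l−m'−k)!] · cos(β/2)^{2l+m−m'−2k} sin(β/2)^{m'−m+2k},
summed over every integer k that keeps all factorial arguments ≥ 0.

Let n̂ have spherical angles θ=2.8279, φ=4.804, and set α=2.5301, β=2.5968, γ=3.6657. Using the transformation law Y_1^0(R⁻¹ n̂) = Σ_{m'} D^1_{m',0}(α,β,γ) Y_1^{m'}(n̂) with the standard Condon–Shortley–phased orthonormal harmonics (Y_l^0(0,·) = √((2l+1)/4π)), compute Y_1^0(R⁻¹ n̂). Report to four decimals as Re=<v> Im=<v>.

Need the full column D^1_{m',0} for m'=−1..1 at α=2.5301, β=2.5968, γ=3.6657.
cos(β/2)=0.269040, sin(β/2)=0.963129
d^1_{-1,0}: single k=1 term ⇒ +0.366452;  D = -0.300048+0.210376i
d^1_{0,0}: k∈[0..1] ⇒ +0.072383 -0.927617 = -0.855235;  D = -0.855235+0.000000i
d^1_{1,0}: single k=0 term ⇒ -0.366452;  D = +0.300048+0.210376i
Y_1^{m'}(θ=2.8279,φ=4.804) and Σ D·Y over m':
  (-0.3000+0.2104i)·(+0.0098+0.1062i)  (-0.8552+0.0000i)·(-0.4648+0.0000i)  (+0.3000+0.2104i)·(-0.0098+0.1062i)
Y_1^0(R⁻¹ n̂) = +0.346957+0.000000i

Re=0.3470 Im=0.0000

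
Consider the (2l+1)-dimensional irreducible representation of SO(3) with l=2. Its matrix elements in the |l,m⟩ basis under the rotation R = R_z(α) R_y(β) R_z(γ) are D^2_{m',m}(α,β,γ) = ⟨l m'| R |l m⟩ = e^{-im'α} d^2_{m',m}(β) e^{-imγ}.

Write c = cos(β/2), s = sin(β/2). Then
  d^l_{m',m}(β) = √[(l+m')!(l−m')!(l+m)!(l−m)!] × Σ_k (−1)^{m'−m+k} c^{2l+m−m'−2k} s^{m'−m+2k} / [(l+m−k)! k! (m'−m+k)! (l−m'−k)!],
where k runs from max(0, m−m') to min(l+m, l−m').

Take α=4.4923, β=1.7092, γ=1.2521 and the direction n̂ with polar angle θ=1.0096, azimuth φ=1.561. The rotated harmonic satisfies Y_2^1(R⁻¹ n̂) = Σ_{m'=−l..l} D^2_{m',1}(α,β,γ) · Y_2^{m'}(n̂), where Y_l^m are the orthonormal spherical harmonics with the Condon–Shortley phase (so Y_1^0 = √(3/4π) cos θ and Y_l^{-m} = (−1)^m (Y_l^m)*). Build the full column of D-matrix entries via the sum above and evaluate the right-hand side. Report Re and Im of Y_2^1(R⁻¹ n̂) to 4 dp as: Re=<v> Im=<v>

Need the full column D^2_{m',1} for m'=−2..2 at α=4.4923, β=1.7092, γ=1.2521.
cos(β/2)=0.656520, sin(β/2)=0.754308
d^2_{-2,1}: single k=3 term ⇒ +0.563540;  D = +0.068292+0.559387i
d^2_{-1,1}: k∈[2..3] ⇒ +0.735725 -0.323740 = +0.411985;  D = -0.409984-0.040559i
d^2_{0,1}: k∈[1..2] ⇒ +0.522840 -0.690193 = -0.167353;  D = -0.052436+0.158926i
d^2_{1,1}: k∈[0..1] ⇒ +0.185777 -0.735725 = -0.549948;  D = -0.472038-0.282175i
d^2_{2,1}: single k=0 term ⇒ -0.426897;  D = +0.293750-0.309761i
Y_2^{m'}(θ=1.0096,φ=1.561) and Σ D·Y over m':
  (+0.0683+0.5594i)·(-0.2768-0.0054i)  (-0.4100-0.0406i)·(+0.0034-0.3481i)  (-0.0524+0.1589i)·(-0.0474+0.0000i)  (-0.4720-0.2822i)·(-0.0034-0.3481i)  (+0.2938-0.3098i)·(-0.2768+0.0054i)
Y_2^1(R⁻¹ n̂) = -0.205141+0.232420i

Re=-0.2051 Im=0.2324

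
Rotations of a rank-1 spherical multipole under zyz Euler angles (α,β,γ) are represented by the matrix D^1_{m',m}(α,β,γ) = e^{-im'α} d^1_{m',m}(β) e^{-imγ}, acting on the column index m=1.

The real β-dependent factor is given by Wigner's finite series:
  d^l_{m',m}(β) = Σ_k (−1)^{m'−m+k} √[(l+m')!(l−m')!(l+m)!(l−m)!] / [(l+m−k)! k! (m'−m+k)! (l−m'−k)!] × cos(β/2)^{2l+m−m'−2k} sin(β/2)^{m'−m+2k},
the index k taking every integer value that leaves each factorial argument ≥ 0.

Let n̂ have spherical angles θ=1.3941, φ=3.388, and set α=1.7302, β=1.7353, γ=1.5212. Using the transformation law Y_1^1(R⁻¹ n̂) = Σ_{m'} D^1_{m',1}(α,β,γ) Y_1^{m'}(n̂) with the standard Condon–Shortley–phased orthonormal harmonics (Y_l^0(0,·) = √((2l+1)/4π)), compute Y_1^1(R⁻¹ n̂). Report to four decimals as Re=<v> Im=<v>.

Re=-0.3357 Im=-0.0718

Need the full column D^1_{m',1} for m'=−1..1 at α=1.7302, β=1.7353, γ=1.5212.
cos(β/2)=0.646621, sin(β/2)=0.762811
d^1_{-1,1}: single k=2 term ⇒ +0.581881;  D = +0.569219+0.120730i
d^1_{0,1}: single k=1 term ⇒ +0.697561;  D = +0.034582-0.696703i
d^1_{1,1}: single k=0 term ⇒ +0.418119;  D = -0.415600+0.045820i
Y_1^{m'}(θ=1.3941,φ=3.388) and Σ D·Y over m':
  (+0.5692+0.1207i)·(-0.3298+0.0830i)  (+0.0346-0.6967i)·(+0.0859+0.0000i)  (-0.4156+0.0458i)·(+0.3298+0.0830i)
Y_1^1(R⁻¹ n̂) = -0.335681-0.071801i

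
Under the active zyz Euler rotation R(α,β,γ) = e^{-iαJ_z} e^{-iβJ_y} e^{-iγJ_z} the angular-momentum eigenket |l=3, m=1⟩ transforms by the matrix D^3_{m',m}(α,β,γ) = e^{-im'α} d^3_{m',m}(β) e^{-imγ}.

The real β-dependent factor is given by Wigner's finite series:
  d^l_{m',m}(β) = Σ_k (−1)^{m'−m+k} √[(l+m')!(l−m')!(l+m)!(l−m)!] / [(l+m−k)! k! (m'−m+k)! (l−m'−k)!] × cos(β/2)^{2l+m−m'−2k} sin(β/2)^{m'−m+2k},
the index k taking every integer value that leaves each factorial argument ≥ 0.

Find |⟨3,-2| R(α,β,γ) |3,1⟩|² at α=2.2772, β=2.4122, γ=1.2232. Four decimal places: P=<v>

P=0.3234

First d^3_{-2,1}(β=2.4122), then the phase factors e^{-i(-2)α} and e^{-i(1)γ}:
c=cos(2.4122/2)=0.356666, s=sin(2.4122/2)=0.934232; N=√[1·120·24·2]=75.894664
k∈{3,4} keeps every argument non-negative
  k=3: (−1)^0·75.8947/(12)·0.3567^3·0.9342^3 = +0.233980
  k=4: (−1)^1·75.8947/(24)·0.3567^1·0.9342^5 = -0.802667
d^3_{-2,1}(2.4122) = +0.233980 -0.802667 = -0.568687
|D^3_{-2,1}|² = |d^3_{-2,1}(β)|² = (-0.568687)² = 0.323405 (the z-rotation phases have unit modulus)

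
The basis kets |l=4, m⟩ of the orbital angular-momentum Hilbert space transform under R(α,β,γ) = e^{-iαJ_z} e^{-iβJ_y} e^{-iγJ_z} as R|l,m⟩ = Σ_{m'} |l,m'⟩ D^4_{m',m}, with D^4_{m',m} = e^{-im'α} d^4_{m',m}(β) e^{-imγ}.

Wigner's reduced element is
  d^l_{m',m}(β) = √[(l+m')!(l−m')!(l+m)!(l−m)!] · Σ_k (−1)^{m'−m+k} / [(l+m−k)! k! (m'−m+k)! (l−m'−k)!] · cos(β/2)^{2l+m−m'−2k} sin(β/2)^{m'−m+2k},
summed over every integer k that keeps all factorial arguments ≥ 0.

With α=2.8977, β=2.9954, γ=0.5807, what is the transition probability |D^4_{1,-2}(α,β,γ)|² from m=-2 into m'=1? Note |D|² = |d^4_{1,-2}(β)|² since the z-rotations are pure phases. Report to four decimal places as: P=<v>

P=0.0876

D^4_{1,-2}(2.8977,2.9954,0.5807) = e^{-i·1·2.8977}·d^4_{1,-2}(2.9954)·e^{-i·-2·0.5807}. Compute d first:
c=cos(2.9954/2)=0.073031, s=sin(2.9954/2)=0.997330; N=√[120·6·2·720]=1018.233765
k: max(0,(-2)−(1))=0 … min(4+(-2),4−(1))=2
  k=0: (−1)^3·1018.2338/(72)·0.0730^5·0.9973^3 = -0.000029
  k=1: (−1)^4·1018.2338/(48)·0.0730^3·0.9973^5 = +0.008153
  k=2: (−1)^5·1018.2338/(240)·0.0730^1·0.9973^7 = -0.304100
d^4_{1,-2}(2.9954) = -0.000029 +0.008153 -0.304100 = -0.295976
|D^4_{1,-2}|² = |d^4_{1,-2}(β)|² = (-0.295976)² = 0.087602 (the z-rotation phases have unit modulus)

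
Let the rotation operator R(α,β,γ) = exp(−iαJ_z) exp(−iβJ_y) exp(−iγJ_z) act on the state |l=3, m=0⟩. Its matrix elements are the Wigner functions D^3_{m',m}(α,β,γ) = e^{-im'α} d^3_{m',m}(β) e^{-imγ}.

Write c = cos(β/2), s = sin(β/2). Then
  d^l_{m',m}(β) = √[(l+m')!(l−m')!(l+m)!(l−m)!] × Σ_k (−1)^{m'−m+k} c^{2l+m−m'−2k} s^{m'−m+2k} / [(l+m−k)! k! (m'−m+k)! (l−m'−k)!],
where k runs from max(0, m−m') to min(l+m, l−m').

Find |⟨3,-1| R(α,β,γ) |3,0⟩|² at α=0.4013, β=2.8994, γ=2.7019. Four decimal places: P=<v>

Split into d^3_{-1,0}(β=2.8994) × two z-phases.
c=cos(2.8994/2)=0.120801, s=sin(2.8994/2)=0.992677; N=√[2·24·6·6]=41.569219
k: max(0,(0)−(-1))=1 … min(3+(0),3−(-1))=3
  k=1: (−1)^0·41.5692/(12)·0.1208^5·0.9927^1 = +0.000088
  k=2: (−1)^1·41.5692/(4)·0.1208^3·0.9927^3 = -0.017920
  k=3: (−1)^2·41.5692/(12)·0.1208^1·0.9927^5 = +0.403366
d^3_{-1,0}(2.8994) = +0.000088 -0.017920 +0.403366 = +0.385534
|D^3_{-1,0}|² = |d^3_{-1,0}(β)|² = (+0.385534)² = 0.148636 (the z-rotation phases have unit modulus)

P=0.1486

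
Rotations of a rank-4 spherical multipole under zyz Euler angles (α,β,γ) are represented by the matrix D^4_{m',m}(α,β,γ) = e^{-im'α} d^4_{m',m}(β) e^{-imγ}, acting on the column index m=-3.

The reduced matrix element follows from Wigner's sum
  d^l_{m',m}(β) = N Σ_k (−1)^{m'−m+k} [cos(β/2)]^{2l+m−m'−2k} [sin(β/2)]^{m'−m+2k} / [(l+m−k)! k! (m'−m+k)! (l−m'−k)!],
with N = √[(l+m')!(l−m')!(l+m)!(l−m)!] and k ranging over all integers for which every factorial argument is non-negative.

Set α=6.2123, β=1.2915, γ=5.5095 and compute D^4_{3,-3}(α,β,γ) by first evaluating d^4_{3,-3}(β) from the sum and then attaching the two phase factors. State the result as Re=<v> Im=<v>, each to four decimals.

Re=-0.0998 Im=-0.1674

D^4_{3,-3}(6.2123,1.2915,5.5095) = e^{-i·3·6.2123}·d^4_{3,-3}(1.2915)·e^{-i·-3·5.5095}. Compute d first:
With c≡cos(β/2)=0.798649 and s≡sin(β/2)=0.601798, N=[5040·1·1·5040]^{1/2}=5040.000000
k∈{0,1} keeps every argument non-negative
  k=0: (−1)^6·5040.0000/(720)·0.7986^2·0.6018^6 = +0.212086
  k=1: (−1)^7·5040.0000/(5040)·0.7986^0·0.6018^8 = -0.017203
d^4_{3,-3}(1.2915) = +0.212086 -0.017203 = +0.194883
Attach z-rotation phases: D = e^{-i(3)(6.2123)}·(+0.194883)·e^{-i(-3)(5.5095)} = -0.099796-0.167393i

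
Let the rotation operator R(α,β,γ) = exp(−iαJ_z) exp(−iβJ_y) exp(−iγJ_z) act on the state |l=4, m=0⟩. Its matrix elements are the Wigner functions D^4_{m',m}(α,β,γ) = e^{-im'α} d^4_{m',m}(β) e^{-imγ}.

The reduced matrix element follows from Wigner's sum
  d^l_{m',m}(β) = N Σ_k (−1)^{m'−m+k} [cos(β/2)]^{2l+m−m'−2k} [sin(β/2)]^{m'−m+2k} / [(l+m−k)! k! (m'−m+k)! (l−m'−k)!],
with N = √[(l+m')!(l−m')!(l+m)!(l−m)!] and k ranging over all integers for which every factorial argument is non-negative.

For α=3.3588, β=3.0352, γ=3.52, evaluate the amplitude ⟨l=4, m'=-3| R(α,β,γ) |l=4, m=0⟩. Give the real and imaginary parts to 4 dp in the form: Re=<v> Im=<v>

Re=0.0014 Im=0.0011

D^4_{-3,0}(3.3588,3.0352,3.52) = e^{-i·-3·3.3588}·d^4_{-3,0}(3.0352)·e^{-i·0·3.52}. Compute d first:
With c≡cos(β/2)=0.053171 and s≡sin(β/2)=0.998585, N=[1·5040·24·24]^{1/2}=1703.830978
k: max(0,(0)−(-3))=3 … min(4+(0),4−(-3))=4
  k=3: (−1)^0·1703.8310/(144)·0.0532^5·0.9986^3 = +0.000005
  k=4: (−1)^1·1703.8310/(144)·0.0532^3·0.9986^5 = -0.001766
d^4_{-3,0}(3.0352) = +0.000005 -0.001766 = -0.001761
D = (-0.795101-0.606477i)·(-0.001761)·(+1.000000+0.000000i) = +0.001400+0.001068i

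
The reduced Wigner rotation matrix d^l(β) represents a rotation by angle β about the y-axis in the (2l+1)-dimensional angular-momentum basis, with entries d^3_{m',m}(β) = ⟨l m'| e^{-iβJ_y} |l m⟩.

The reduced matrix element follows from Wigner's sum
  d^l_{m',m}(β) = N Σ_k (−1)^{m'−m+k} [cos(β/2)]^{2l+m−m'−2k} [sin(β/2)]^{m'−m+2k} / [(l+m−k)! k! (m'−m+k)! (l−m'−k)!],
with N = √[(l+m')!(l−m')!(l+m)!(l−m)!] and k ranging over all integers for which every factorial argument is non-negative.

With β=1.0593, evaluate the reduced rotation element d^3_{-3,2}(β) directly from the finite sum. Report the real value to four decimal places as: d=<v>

d^3_{-3,2}(β=1.0593) via Wigner's sum:
With c≡cos(β/2)=0.862984 and s≡sin(β/2)=0.505231, N=[1·720·120·1]^{1/2}=293.938769
Admissible k: 5..5 (factorial args all ≥0)
  k=5: (−1)^0·293.9388/(120)·0.8630^1·0.5052^5 = +0.069587
d^3_{-3,2}(1.0593) = +0.069587

d=0.0696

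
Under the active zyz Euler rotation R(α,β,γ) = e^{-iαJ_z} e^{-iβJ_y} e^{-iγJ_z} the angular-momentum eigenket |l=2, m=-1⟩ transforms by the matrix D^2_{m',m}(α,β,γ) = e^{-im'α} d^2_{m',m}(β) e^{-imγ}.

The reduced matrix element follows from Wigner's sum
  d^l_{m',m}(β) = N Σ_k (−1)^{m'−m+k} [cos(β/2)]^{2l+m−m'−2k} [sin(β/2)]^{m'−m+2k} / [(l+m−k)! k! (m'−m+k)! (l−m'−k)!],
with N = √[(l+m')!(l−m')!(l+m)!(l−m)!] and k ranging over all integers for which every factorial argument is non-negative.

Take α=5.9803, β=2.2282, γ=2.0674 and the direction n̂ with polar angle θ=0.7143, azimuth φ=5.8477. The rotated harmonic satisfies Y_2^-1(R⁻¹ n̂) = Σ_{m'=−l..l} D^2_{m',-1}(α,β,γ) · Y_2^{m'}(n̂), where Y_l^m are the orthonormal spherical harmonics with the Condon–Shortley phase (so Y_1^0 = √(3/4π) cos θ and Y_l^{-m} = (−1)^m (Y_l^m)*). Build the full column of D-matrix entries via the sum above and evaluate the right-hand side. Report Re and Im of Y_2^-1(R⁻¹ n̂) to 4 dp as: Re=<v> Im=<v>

Need the full column D^2_{m',-1} for m'=−2..2 at α=5.9803, β=2.2282, γ=2.0674.
cos(β/2)=0.440985, sin(β/2)=0.897514
d^2_{-2,-1}: single k=1 term ⇒ +0.153937;  D = +0.016772+0.153021i
d^2_{-1,-1}: k∈[0..1] ⇒ +0.037818 -0.469951 = -0.432133;  D = +0.083190-0.424050i
d^2_{0,-1}: k∈[0..1] ⇒ -0.188534 +0.780951 = +0.592417;  D = -0.282253+0.520857i
d^2_{1,-1}: k∈[0..1] ⇒ +0.469951 -0.648882 = -0.178931;  D = +0.128293-0.124728i
d^2_{2,-1}: single k=0 term ⇒ -0.637644;  D = +0.568958-0.287883i
Y_2^{m'}(θ=0.7143,φ=5.8477) and Σ D·Y over m':
  (+0.0168+0.1530i)·(+0.1068+0.1268i)  (+0.0832-0.4241i)·(+0.3467+0.1613i)  (-0.2823+0.5209i)·(+0.2247+0.0000i)  (+0.1283-0.1247i)·(-0.3467+0.1613i)  (+0.5690-0.2879i)·(+0.1068-0.1268i)
Y_2^-1(R⁻¹ n̂) = +0.016079-0.037018i

Re=0.0161 Im=-0.0370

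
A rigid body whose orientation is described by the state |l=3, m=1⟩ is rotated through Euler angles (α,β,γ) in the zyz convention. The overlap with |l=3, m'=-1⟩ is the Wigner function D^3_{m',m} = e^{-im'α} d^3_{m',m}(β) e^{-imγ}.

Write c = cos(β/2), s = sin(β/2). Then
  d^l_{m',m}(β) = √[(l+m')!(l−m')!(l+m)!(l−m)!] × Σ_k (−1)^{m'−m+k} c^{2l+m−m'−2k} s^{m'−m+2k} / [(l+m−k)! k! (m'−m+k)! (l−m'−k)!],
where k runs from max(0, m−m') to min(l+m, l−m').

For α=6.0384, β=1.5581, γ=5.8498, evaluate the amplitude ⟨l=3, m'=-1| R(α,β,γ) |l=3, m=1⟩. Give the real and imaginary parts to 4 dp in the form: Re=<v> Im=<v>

Re=-0.1055 Im=-0.0201

D^3_{-1,1}(6.0384,1.5581,5.8498) = e^{-i·-1·6.0384}·d^3_{-1,1}(1.5581)·e^{-i·1·5.8498}. Compute d first:
c=cos(1.5581/2)=0.711581, s=sin(1.5581/2)=0.702604; N=√[2·24·24·2]=48.000000
The bounds max(0,m−m')=2 and min(l+m,l−m')=4 give 3 terms
  k=2: (−1)^0·48.0000/(8)·0.7116^4·0.7026^2 = +0.759400
  k=3: (−1)^1·48.0000/(6)·0.7116^2·0.7026^4 = -0.987145
  k=4: (−1)^2·48.0000/(48)·0.7116^0·0.7026^6 = +0.120299
d^3_{-1,1}(1.5581) = +0.759400 -0.987145 +0.120299 = -0.107446
Phases: e^{-i·(-1)·6.0384}=+0.970189-0.242348i, e^{-i·(1)·5.8498}=+0.907549+0.419946i ⇒ D=-0.105541-0.020144i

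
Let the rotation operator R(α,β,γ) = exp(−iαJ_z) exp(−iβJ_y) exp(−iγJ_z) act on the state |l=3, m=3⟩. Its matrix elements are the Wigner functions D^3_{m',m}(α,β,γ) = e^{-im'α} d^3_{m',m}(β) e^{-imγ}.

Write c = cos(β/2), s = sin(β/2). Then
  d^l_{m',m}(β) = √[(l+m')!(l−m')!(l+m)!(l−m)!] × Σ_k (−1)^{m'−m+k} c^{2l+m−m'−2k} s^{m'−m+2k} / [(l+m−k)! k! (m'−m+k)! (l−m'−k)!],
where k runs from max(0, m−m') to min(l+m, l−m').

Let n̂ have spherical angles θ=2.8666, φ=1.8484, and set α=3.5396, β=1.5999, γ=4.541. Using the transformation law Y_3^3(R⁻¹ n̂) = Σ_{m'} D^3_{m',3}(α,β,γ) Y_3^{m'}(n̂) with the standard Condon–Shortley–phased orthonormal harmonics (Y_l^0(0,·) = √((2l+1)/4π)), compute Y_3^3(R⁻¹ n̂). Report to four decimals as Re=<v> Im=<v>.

Need the full column D^3_{m',3} for m'=−3..3 at α=3.5396, β=1.5999, γ=4.541.
cos(β/2)=0.696743, sin(β/2)=0.717321
d^3_{-3,3}: single k=6 term ⇒ +0.136233;  D = -0.134949-0.018659i
d^3_{-2,3}: single k=5 term ⇒ +0.324128;  D = +0.313183-0.083520i
d^3_{-1,3}: single k=4 term ⇒ +0.497789;  D = -0.393669+0.304661i
d^3_{0,3}: single k=3 term ⇒ +0.558307;  D = +0.274581-0.486120i
d^3_{1,3}: single k=2 term ⇒ +0.469637;  D = -0.054430+0.466472i
d^3_{2,3}: single k=1 term ⇒ +0.288503;  D = -0.080242-0.277120i
d^3_{3,3}: single k=0 term ⇒ +0.114402;  D = +0.071922+0.088966i
Y_3^{m'}(θ=2.8666,φ=1.8484) and Σ D·Y over m':
  (-0.1349-0.0187i)·(+0.0062+0.0056i)  (+0.3132-0.0835i)·(+0.0616-0.0382i)  (-0.3937+0.3047i)·(-0.0873-0.3065i)  (+0.2746-0.4861i)·(-0.5859+0.0000i)  (-0.0544+0.4665i)·(+0.0873-0.3065i)  (-0.0802-0.2771i)·(+0.0616+0.0382i)  (+0.0719+0.0890i)·(-0.0062+0.0056i)
Y_3^3(R⁻¹ n̂) = +0.125164+0.397993i

Re=0.1252 Im=0.3980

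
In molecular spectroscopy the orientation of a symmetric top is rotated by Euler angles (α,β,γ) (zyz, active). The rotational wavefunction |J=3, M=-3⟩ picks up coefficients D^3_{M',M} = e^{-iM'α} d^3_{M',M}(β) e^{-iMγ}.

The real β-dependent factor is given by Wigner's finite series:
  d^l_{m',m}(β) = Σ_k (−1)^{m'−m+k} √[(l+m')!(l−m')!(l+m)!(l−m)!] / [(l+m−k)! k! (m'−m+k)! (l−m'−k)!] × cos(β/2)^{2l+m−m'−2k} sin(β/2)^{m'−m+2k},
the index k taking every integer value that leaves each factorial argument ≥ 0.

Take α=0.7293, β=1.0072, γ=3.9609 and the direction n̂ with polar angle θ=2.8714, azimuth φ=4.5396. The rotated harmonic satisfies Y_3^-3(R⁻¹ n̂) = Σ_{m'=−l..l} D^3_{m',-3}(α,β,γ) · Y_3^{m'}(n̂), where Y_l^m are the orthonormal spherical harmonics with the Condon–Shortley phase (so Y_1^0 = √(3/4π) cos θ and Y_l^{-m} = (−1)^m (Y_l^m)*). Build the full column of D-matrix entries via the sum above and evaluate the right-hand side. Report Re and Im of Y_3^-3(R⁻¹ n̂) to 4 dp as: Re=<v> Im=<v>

Re=0.1570 Im=0.0016

Need the full column D^3_{m',-3} for m'=−3..3 at α=0.7293, β=1.0072, γ=3.9609.
cos(β/2)=0.875851, sin(β/2)=0.482582
d^3_{-3,-3}: single k=0 term ⇒ +0.451420;  D = +0.030027+0.450421i
d^3_{-2,-3}: single k=0 term ⇒ -0.609253;  D = -0.435293-0.426273i
d^3_{-1,-3}: single k=0 term ⇒ +0.530772;  D = +0.530220+0.024210i
d^3_{0,-3}: single k=0 term ⇒ -0.337690;  D = -0.261797+0.213300i
d^3_{1,-3}: single k=0 term ⇒ +0.161135;  D = +0.025326-0.159132i
d^3_{2,-3}: single k=0 term ⇒ -0.056151;  D = +0.030371+0.047229i
d^3_{3,-3}: single k=0 term ⇒ +0.012631;  D = -0.012173-0.003369i
Y_3^{m'}(θ=2.8714,φ=4.5396) and Σ D·Y over m':
  (+0.0300+0.4504i)·(+0.0039-0.0069i)  (-0.4353-0.4263i)·(+0.0660+0.0238i)  (+0.5302+0.0242i)·(-0.0540+0.3096i)  (-0.2618+0.2133i)·(-0.5912+0.0000i)  (+0.0253-0.1591i)·(+0.0540+0.3096i)  (+0.0304+0.0472i)·(+0.0660-0.0238i)  (-0.0122-0.0034i)·(-0.0039-0.0069i)
Y_3^-3(R⁻¹ n̂) = +0.157025+0.001584i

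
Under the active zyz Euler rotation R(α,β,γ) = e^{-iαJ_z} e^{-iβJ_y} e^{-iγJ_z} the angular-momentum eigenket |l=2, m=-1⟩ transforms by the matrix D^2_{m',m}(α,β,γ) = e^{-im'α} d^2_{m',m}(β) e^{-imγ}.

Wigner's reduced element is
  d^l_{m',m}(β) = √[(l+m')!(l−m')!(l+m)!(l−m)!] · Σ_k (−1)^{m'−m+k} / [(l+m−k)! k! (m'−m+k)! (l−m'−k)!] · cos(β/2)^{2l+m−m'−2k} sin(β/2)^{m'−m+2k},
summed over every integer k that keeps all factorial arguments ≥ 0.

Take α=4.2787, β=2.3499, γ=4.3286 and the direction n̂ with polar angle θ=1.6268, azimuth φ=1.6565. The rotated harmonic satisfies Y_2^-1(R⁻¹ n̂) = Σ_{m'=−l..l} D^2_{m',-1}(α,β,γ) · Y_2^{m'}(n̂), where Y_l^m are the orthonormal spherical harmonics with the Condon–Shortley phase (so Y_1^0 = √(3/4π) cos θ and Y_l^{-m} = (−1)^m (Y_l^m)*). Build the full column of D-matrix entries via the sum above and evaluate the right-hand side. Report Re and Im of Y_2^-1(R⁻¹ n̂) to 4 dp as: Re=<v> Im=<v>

Re=-0.0966 Im=0.3512

Need the full column D^2_{m',-1} for m'=−2..2 at α=4.2787, β=2.3499, γ=4.3286.
cos(β/2)=0.385589, sin(β/2)=0.922671
d^2_{-2,-1}: single k=1 term ⇒ +0.105792;  D = +0.100433+0.033241i
d^2_{-1,-1}: k∈[0..1] ⇒ +0.022105 -0.379721 = -0.357615;  D = +0.244631-0.260853i
d^2_{0,-1}: k∈[0..1] ⇒ -0.129568 +0.741892 = +0.612324;  D = -0.229276-0.567779i
d^2_{1,-1}: k∈[0..1] ⇒ +0.379721 -0.724747 = -0.345027;  D = -0.344597-0.017210i
d^2_{2,-1}: single k=0 term ⇒ -0.605752;  D = +0.281650-0.536292i
Y_2^{m'}(θ=1.6268,φ=1.6565) and Σ D·Y over m':
  (+0.1004+0.0332i)·(-0.3794+0.0657i)  (+0.2446-0.2609i)·(+0.0037+0.0430i)  (-0.2293-0.5678i)·(-0.3124+0.0000i)  (-0.3446-0.0172i)·(-0.0037+0.0430i)  (+0.2817-0.5363i)·(-0.3794-0.0657i)
Y_2^-1(R⁻¹ n̂) = -0.096606+0.351154i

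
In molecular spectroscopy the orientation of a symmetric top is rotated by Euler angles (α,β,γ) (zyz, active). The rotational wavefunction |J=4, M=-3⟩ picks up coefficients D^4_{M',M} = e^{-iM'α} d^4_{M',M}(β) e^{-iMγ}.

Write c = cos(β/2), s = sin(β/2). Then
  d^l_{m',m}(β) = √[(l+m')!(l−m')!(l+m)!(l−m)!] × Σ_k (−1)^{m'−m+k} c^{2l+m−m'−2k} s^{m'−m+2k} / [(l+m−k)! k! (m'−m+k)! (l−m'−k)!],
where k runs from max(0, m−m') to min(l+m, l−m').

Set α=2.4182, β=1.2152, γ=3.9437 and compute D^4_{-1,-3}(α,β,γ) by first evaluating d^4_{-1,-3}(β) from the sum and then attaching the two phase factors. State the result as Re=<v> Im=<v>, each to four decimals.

Re=-0.0172 Im=0.1529

Split into d^4_{-1,-3}(β=1.2152) × two z-phases.
c=cos(1.2152/2)=0.821021, s=sin(1.2152/2)=0.570899; N=√[6·120·1·5040]=1904.940944
k∈{0,1} keeps every argument non-negative
  k=0: (−1)^2·1904.9409/(240)·0.8210^6·0.5709^2 = +0.792342
  k=1: (−1)^3·1904.9409/(144)·0.8210^4·0.5709^4 = -0.638515
d^4_{-1,-3}(1.2152) = +0.792342 -0.638515 = +0.153826
Phases: e^{-i·(-1)·2.4182}=-0.749564+0.661931i, e^{-i·(-3)·3.9437}=+0.741649-0.670788i ⇒ D=-0.017213+0.152860i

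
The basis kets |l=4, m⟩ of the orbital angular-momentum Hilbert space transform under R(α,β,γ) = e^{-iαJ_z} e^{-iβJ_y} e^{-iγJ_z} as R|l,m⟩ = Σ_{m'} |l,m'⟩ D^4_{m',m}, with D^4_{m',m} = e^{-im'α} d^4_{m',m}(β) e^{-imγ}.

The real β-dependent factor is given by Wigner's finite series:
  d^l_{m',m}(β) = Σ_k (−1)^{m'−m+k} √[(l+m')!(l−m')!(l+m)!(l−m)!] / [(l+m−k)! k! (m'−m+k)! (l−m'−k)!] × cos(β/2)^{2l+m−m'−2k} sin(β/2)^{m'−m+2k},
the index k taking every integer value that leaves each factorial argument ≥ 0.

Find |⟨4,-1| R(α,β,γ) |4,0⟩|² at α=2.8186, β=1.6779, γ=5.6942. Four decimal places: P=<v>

P=0.0301

First d^4_{-1,0}(β=1.6779), then the phase factors e^{-i(-1)α} and e^{-i(0)γ}:
c=cos(1.6779/2)=0.668244, s=sin(1.6779/2)=0.743942; N=√[6·120·24·24]=643.987578
k: max(0,(0)−(-1))=1 … min(4+(0),4−(-1))=4
  k=1: (−1)^0·643.9876/(144)·0.6682^7·0.7439^1 = +0.197971
  k=2: (−1)^1·643.9876/(24)·0.6682^5·0.7439^3 = -1.472176
  k=3: (−1)^2·643.9876/(24)·0.6682^3·0.7439^5 = +1.824598
  k=4: (−1)^3·643.9876/(144)·0.6682^1·0.7439^7 = -0.376898
d^4_{-1,0}(1.6779) = +0.197971 -1.472176 +1.824598 -0.376898 = +0.173495
|D^4_{-1,0}|² = |d^4_{-1,0}(β)|² = (+0.173495)² = 0.030101 (the z-rotation phases have unit modulus)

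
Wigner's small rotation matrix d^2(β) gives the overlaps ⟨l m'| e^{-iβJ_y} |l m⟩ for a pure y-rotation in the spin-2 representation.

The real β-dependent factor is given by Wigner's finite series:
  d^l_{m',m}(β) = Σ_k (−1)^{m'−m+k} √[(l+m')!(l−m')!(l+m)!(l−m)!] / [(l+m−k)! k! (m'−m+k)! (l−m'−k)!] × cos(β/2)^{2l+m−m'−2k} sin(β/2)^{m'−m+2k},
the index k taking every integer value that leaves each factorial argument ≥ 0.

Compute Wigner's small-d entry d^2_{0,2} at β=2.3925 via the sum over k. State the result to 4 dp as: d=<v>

d^2_{0,2}(β=2.3925) via Wigner's sum:
Half-angle: c=0.365850, s=0.930674. N=√(2·2·24·1)=9.797959
k∈{2} keeps every argument non-negative
  k=2: (−1)^0·9.7980/(4)·0.3659^2·0.9307^2 = +0.283973
d^2_{0,2}(2.3925) = +0.283973

d=0.2840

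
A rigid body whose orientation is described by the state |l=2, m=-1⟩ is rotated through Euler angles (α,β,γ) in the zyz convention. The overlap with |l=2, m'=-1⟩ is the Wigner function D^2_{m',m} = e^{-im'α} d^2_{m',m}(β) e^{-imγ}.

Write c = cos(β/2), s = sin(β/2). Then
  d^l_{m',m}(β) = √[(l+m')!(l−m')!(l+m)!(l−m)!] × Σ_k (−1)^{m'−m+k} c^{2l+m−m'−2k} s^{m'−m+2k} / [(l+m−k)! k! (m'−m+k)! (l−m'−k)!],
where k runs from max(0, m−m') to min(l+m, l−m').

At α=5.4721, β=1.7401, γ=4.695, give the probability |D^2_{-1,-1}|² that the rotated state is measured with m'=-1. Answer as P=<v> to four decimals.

P=0.3090

D^2_{-1,-1}(5.4721,1.7401,4.695) = e^{-i·-1·5.4721}·d^2_{-1,-1}(1.7401)·e^{-i·-1·4.695}. Compute d first:
c=cos(1.7401/2)=0.644788, s=sin(1.7401/2)=0.764361; N=√[1·6·1·6]=6.000000
The bounds max(0,m−m')=0 and min(l+m,l−m')=1 give 2 terms
  k=0: (−1)^0·6.0000/(6)·0.6448^4·0.7644^0 = +0.172850
  k=1: (−1)^1·6.0000/(2)·0.6448^2·0.7644^2 = -0.728707
d^2_{-1,-1}(1.7401) = +0.172850 -0.728707 = -0.555857
|D^2_{-1,-1}|² = |d^2_{-1,-1}(β)|² = (-0.555857)² = 0.308977 (the z-rotation phases have unit modulus)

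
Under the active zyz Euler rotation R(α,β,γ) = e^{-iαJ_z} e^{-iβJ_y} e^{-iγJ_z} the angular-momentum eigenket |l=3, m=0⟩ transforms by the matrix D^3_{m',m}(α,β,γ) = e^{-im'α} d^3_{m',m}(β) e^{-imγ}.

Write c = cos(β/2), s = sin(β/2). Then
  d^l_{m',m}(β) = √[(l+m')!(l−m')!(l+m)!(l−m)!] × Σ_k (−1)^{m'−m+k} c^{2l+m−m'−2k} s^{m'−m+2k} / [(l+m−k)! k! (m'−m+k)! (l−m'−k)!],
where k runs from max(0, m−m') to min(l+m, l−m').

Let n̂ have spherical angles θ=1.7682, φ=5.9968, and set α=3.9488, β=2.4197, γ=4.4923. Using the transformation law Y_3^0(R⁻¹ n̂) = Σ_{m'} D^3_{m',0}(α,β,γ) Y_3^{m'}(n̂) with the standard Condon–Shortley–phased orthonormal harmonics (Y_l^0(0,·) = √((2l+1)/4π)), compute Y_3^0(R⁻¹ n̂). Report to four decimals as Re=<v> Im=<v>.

Need the full column D^3_{m',0} for m'=−3..3 at α=3.9488, β=2.4197, γ=4.4923.
cos(β/2)=0.353160, sin(β/2)=0.935563
d^3_{-3,0}: single k=3 term ⇒ +0.161305;  D = +0.121273-0.106358i
d^3_{-2,0}: k∈[2..3] ⇒ +0.074575 -0.523354 = -0.448779;  D = +0.019569-0.448352i
d^3_{-1,0}: k∈[1..3] ⇒ +0.017804 -0.374839 +0.876854 = +0.519819;  D = -0.359464-0.375496i
d^3_{0,0}: k∈[0..3] ⇒ +0.001940 -0.122539 +0.859958 -0.670561 = +0.068798;  D = +0.068798+0.000000i
d^3_{1,0}: k∈[0..2] ⇒ -0.017804 +0.374839 -0.876854 = -0.519819;  D = +0.359464-0.375496i
d^3_{2,0}: k∈[0..1] ⇒ +0.074575 -0.523354 = -0.448779;  D = +0.019569+0.448352i
d^3_{3,0}: single k=0 term ⇒ -0.161305;  D = -0.121273-0.106358i
Y_3^{m'}(θ=1.7682,φ=5.9968) and Σ D·Y over m':
  (+0.1213-0.1064i)·(+0.2569+0.2979i)  (+0.0196-0.4484i)·(-0.1620-0.1045i)  (-0.3595-0.3755i)·(-0.2455-0.0723i)  (+0.0688+0.0000i)·(+0.2055+0.0000i)  (+0.3595-0.3755i)·(+0.2455-0.0723i)  (+0.0196+0.4484i)·(-0.1620+0.1045i)  (-0.1213-0.1064i)·(-0.2569+0.2979i)
Y_3^0(R⁻¹ n̂) = +0.162039+0.000000i

Re=0.1620 Im=0.0000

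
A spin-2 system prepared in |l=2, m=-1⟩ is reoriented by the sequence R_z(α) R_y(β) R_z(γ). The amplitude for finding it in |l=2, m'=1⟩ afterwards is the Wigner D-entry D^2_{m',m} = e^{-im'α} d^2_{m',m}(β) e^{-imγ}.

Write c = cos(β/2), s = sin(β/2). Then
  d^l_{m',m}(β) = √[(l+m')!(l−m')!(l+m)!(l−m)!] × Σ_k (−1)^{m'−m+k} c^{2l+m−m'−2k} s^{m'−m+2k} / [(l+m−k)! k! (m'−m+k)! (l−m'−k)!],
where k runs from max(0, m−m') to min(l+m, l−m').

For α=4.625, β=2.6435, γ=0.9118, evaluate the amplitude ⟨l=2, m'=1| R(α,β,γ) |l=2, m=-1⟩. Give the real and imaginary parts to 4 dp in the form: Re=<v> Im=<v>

Split into d^2_{1,-1}(β=2.6435) × two z-phases.
Half-angle: c=0.246480, s=0.969148. N=√(6·1·1·6)=6.000000
Admissible k: 0..1 (factorial args all ≥0)
  k=0: (−1)^2·6.0000/(2)·0.2465^2·0.9691^2 = +0.171184
  k=1: (−1)^3·6.0000/(6)·0.2465^0·0.9691^4 = -0.882186
d^2_{1,-1}(2.6435) = +0.171184 -0.882186 = -0.711002
D = (-0.087278+0.996184i)·(-0.711002)·(+0.612324+0.790607i) = +0.597976-0.384641i

Re=0.5980 Im=-0.3846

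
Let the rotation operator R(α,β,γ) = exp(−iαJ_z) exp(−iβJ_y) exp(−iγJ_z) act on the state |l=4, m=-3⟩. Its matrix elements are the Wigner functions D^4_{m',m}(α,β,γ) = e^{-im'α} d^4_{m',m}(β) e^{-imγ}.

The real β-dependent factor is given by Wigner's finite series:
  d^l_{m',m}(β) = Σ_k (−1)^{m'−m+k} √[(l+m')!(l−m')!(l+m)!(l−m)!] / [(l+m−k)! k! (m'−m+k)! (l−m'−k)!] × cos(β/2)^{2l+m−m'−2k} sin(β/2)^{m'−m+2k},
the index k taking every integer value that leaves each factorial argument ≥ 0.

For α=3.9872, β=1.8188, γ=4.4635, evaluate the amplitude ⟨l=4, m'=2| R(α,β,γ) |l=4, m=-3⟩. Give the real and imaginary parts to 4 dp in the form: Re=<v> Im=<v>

Re=-0.2317 Im=0.2730

D^4_{2,-3}(3.9872,1.8188,4.4635) = e^{-i·2·3.9872}·d^4_{2,-3}(1.8188)·e^{-i·-3·4.4635}. Compute d first:
Half-angle: c=0.614219, s=0.789135. N=√(720·2·1·5040)=2693.993318
k: max(0,(-3)−(2))=0 … min(4+(-3),4−(2))=1
  k=0: (−1)^5·2693.9933/(240)·0.6142^3·0.7891^5 = -0.796000
  k=1: (−1)^6·2693.9933/(720)·0.6142^1·0.7891^7 = +0.437974
d^4_{2,-3}(1.8188) = -0.796000 +0.437974 = -0.358027
Attach z-rotation phases: D = e^{-i(2)(3.9872)}·(-0.358027)·e^{-i(-3)(4.4635)} = -0.231662+0.272976i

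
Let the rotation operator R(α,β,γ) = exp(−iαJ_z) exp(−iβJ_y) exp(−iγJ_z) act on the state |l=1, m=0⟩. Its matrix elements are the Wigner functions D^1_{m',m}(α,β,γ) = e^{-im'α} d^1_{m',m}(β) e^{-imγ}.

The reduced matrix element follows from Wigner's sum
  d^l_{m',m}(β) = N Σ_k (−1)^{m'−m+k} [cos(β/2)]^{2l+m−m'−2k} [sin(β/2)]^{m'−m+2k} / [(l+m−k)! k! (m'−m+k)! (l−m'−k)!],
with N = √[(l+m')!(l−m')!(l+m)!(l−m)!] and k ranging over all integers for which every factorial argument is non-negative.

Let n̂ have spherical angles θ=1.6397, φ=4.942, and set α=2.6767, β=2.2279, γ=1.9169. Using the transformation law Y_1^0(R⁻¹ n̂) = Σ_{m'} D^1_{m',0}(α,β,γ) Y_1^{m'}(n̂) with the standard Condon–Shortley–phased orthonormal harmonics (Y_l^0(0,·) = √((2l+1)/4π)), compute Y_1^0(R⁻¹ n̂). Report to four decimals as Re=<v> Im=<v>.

Need the full column D^1_{m',0} for m'=−1..1 at α=2.6767, β=2.2279, γ=1.9169.
cos(β/2)=0.441120, sin(β/2)=0.897448
d^1_{-1,0}: single k=1 term ⇒ +0.559862;  D = -0.500444+0.251001i
d^1_{0,0}: k∈[0..1] ⇒ +0.194587 -0.805413 = -0.610826;  D = -0.610826+0.000000i
d^1_{1,0}: single k=0 term ⇒ -0.559862;  D = +0.500444+0.251001i
Y_1^{m'}(θ=1.6397,φ=4.942) and Σ D·Y over m':
  (-0.5004+0.2510i)·(+0.0784+0.3356i)  (-0.6108+0.0000i)·(-0.0336+0.0000i)  (+0.5004+0.2510i)·(-0.0784+0.3356i)
Y_1^0(R⁻¹ n̂) = -0.226455+0.000000i

Re=-0.2265 Im=0.0000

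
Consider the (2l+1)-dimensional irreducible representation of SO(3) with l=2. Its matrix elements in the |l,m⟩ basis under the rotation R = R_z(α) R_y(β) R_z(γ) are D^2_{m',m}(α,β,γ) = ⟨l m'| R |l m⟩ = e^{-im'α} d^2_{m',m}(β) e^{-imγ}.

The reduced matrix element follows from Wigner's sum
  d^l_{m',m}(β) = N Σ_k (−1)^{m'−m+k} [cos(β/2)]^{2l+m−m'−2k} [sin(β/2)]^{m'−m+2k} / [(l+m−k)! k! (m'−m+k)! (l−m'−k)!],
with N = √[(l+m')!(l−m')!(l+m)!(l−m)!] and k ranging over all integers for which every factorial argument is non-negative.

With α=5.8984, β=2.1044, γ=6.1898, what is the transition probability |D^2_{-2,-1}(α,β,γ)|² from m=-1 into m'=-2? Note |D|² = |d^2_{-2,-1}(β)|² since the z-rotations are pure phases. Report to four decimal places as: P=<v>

D^2_{-2,-1}(5.8984,2.1044,6.1898) = e^{-i·-2·5.8984}·d^2_{-2,-1}(2.1044)·e^{-i·-1·6.1898}. Compute d first:
c=cos(2.1044/2)=0.495662, s=sin(2.1044/2)=0.868516; N=√[1·24·1·6]=12.000000
k: max(0,(-1)−(-2))=1 … min(2+(-1),2−(-2))=1
  k=1: (−1)^0·12.0000/(6)·0.4957^3·0.8685^1 = +0.211526
d^2_{-2,-1}(2.1044) = +0.211526
|D^2_{-2,-1}|² = |d^2_{-2,-1}(β)|² = (+0.211526)² = 0.044743 (the z-rotation phases have unit modulus)

P=0.0447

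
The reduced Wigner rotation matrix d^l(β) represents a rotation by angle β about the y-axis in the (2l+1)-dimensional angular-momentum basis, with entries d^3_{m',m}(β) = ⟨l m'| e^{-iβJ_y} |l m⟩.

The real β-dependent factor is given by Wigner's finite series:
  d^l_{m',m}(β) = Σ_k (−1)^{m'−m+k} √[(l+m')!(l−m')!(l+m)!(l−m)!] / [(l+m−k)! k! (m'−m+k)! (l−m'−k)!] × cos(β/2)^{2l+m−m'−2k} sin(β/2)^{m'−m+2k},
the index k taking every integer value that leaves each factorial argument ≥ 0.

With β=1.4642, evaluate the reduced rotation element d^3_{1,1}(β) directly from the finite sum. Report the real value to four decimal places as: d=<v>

d=-0.2620

d^3_{1,1}(β=1.4642) via Wigner's sum:
Half-angle: c=0.743772, s=0.668433. N=√(24·2·24·2)=48.000000
The bounds max(0,m−m')=0 and min(l+m,l−m')=2 give 3 terms
  k=0: (−1)^0·48.0000/(48)·0.7438^6·0.6684^0 = +0.169293
  k=1: (−1)^1·48.0000/(6)·0.7438^4·0.6684^2 = -1.093870
  k=2: (−1)^2·48.0000/(8)·0.7438^2·0.6684^4 = +0.662617
d^3_{1,1}(1.4642) = +0.169293 -1.093870 +0.662617 = -0.261959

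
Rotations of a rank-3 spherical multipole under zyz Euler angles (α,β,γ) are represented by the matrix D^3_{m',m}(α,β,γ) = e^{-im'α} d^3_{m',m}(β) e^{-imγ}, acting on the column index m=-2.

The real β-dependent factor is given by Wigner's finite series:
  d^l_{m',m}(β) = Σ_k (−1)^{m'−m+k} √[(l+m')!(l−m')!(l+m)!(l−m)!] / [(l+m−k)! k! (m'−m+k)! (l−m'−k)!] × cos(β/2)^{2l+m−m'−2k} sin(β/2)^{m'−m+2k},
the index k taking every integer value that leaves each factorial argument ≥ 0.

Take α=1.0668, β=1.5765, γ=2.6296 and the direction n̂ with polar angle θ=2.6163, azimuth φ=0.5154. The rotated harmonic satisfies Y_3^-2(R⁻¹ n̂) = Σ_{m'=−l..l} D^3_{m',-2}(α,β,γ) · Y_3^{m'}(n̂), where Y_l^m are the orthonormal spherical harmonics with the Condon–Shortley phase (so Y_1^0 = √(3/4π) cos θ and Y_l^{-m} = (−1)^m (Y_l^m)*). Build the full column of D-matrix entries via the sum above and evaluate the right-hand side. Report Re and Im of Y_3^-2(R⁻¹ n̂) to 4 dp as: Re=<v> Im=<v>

Re=0.3260 Im=-0.1506

Need the full column D^3_{m',-2} for m'=−3..3 at α=1.0668, β=1.5765, γ=2.6296.
cos(β/2)=0.705087, sin(β/2)=0.709120
d^3_{-3,-2}: single k=1 term ⇒ +0.302699;  D = -0.172317+0.248864i
d^3_{-2,-2}: k∈[0..1] ⇒ +0.122873 -0.621415 = -0.498542;  D = -0.221854-0.446458i
d^3_{-1,-2}: k∈[0..1] ⇒ -0.390782 +0.790531 = +0.399749;  D = +0.399382+0.017110i
d^3_{0,-2}: k∈[0..1] ⇒ +0.680726 -0.688536 = -0.007810;  D = -0.004061+0.006671i
d^3_{1,-2}: k∈[0..1] ⇒ -0.790531 +0.399800 = -0.390731;  D = +0.194143+0.339086i
d^3_{2,-2}: k∈[0..1] ⇒ +0.628544 -0.127151 = +0.501393;  D = -0.501329+0.008018i
d^3_{3,-2}: single k=0 term ⇒ -0.309684;  D = +0.145199-0.273535i
Y_3^{m'}(θ=2.6163,φ=0.5154) and Σ D·Y over m':
  (-0.1723+0.2489i)·(+0.0013-0.0526i)  (-0.2219-0.4465i)·(-0.1143+0.1907i)  (+0.3994+0.0171i)·(+0.3867-0.2191i)  (-0.0041+0.0067i)·(-0.2398+0.0000i)  (+0.1941+0.3391i)·(-0.3867-0.2191i)  (-0.5013+0.0080i)·(-0.1143-0.1907i)  (+0.1452-0.2735i)·(-0.0013-0.0526i)
Y_3^-2(R⁻¹ n̂) = +0.326021-0.150630i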